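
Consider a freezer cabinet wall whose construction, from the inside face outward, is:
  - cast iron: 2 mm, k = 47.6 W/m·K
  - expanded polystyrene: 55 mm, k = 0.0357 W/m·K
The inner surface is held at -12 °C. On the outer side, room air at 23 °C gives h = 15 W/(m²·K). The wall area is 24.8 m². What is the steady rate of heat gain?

Treating each layer as a thermal resistance in series:
R_cast iron = L/(kA) = 0.002/(47.6×24.8) = 1.694×10^-6 K/W
R_expanded polystyrene = L/(kA) = 0.055/(0.0357×24.8) = 0.06212 K/W
R_outer film = 1/(h_o·A) = 1/(15×24.8) = 0.002688 K/W
R_total = 0.06481 K/W
Q = ΔT / R_total = 35 / 0.06481

Q ≈ 540 W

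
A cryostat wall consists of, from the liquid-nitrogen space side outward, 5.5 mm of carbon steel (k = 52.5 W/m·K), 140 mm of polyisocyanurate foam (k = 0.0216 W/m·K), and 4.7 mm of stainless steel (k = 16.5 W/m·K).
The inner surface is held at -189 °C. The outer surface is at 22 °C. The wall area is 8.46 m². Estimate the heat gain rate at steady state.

Thermal resistances in series:
R_carbon steel = L/(kA) = 0.0055/(52.5×8.46) = 1.238×10^-5 K/W
R_polyisocyanurate foam = L/(kA) = 0.14/(0.0216×8.46) = 0.7661 K/W
R_stainless steel = L/(kA) = 0.0047/(16.5×8.46) = 3.367×10^-5 K/W
R_total = 0.7662 K/W
Q = ΔT / R_total = 211 / 0.7662

Q ≈ 275 W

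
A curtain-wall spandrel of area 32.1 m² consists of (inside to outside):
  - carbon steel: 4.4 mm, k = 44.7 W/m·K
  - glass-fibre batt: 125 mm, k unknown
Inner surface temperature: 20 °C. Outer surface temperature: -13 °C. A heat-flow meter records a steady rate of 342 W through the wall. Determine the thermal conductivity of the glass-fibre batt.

k ≈ 0.0404 W/(m·K)

Model the wall as resistances in series:
R_carbon steel = L/(kA) = 0.0044/(44.7×32.1) = 3.066×10^-6 K/W
Sum of known resistances R_other = 3.066×10^-6 K/W
Total R = ΔT/Q = 33/342 = 0.09649 K/W
R_glass-fibre batt = R_total − R_other = 0.09649 K/W
k = L/(R·A) = 0.125/(0.09649×32.1)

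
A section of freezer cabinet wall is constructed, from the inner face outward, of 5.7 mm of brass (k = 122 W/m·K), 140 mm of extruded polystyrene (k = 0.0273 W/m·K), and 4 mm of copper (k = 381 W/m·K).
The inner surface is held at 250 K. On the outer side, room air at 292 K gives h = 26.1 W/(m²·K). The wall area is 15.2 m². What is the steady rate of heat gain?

Q ≈ 124 W

Series thermal resistances:
R_brass = L/(kA) = 0.0057/(122×15.2) = 3.074×10^-6 K/W
R_extruded polystyrene = L/(kA) = 0.14/(0.0273×15.2) = 0.3374 K/W
R_copper = L/(kA) = 0.004/(381×15.2) = 6.907×10^-7 K/W
R_outer film = 1/(h_o·A) = 1/(26.1×15.2) = 0.002521 K/W
R_total = 0.3399 K/W
Q = ΔT / R_total = 42 / 0.3399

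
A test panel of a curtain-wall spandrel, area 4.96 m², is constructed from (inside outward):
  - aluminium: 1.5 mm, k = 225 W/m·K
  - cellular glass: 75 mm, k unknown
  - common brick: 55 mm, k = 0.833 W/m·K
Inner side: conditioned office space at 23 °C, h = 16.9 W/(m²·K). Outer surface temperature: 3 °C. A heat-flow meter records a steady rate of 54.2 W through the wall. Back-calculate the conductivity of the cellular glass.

k ≈ 0.044 W/(m·K)

Series thermal resistances:
R_inner film = 1/(h_i·A) = 1/(16.9×4.96) = 0.01193 K/W
R_aluminium = L/(kA) = 0.0015/(225×4.96) = 1.344×10^-6 K/W
R_common brick = L/(kA) = 0.055/(0.833×4.96) = 0.01331 K/W
Sum of known resistances R_other = 0.02524 K/W
Total R = ΔT/Q = 20/54.2 = 0.369 K/W
R_cellular glass = R_total − R_other = 0.3438 K/W
k = L/(R·A) = 0.075/(0.3438×4.96)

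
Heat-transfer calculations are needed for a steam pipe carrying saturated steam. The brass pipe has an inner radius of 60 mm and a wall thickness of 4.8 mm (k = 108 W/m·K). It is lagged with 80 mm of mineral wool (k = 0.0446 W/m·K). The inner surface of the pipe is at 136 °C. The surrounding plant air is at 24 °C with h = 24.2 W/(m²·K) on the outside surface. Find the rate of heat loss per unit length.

q′ ≈ 38.4 W/m

For a radial system each layer contributes R = ln(r_out/r_in)/(2πkL); films add R = 1/(hA).
R_brass pipe wall = ln(64.8/60)/(2π×108×1) = 1.134×10^-4 K/W
R_mineral wool = ln(144.8/64.8)/(2π×0.0446×1) = 2.869 K/W
R_outer film = 1/(h_o·2πr_oL) = 1/(24.2×2π×0.1448×1) = 0.04542 K/W
R_total = 2.915 K/W
Q = ΔT/R_total = 112/2.915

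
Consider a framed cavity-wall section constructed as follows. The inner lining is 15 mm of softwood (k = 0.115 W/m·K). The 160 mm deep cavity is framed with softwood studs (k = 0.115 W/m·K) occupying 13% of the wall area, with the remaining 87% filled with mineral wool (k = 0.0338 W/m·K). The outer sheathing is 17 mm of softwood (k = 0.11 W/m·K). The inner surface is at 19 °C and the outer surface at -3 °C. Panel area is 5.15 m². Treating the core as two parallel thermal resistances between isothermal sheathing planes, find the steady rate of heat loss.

Q ≈ 29.1 W

Sheathing layers in series; stud and cavity paths in parallel between them.
R_inner = 0.015/(0.115×5.15) = 0.02533 K/W
R_stud  = 0.16/(0.115×0.13×5.15) = 2.078 K/W
R_cav   = 0.16/(0.0338×0.87×5.15) = 1.057 K/W
1/R_core = 1/R_stud + 1/R_cav → R_core = 0.7004 K/W
R_outer = 0.017/(0.11×5.15) = 0.03001 K/W
R_total = 0.7558 K/W
Q = ΔT/R_total = 22/0.7558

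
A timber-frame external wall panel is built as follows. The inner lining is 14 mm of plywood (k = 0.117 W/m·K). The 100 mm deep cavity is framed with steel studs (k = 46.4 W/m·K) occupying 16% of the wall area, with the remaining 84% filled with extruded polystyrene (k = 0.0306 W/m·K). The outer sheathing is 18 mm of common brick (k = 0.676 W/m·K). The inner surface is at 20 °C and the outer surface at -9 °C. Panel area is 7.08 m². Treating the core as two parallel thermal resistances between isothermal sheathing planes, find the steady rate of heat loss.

Q ≈ 1290 W

Sheathing layers in series; stud and cavity paths in parallel between them.
R_inner = 0.014/(0.117×7.08) = 0.0169 K/W
R_stud  = 0.1/(46.4×0.16×7.08) = 0.001903 K/W
R_cav   = 0.1/(0.0306×0.84×7.08) = 0.5495 K/W
1/R_core = 1/R_stud + 1/R_cav → R_core = 0.001896 K/W
R_outer = 0.018/(0.676×7.08) = 0.003761 K/W
R_total = 0.02256 K/W
Q = ΔT/R_total = 29/0.02256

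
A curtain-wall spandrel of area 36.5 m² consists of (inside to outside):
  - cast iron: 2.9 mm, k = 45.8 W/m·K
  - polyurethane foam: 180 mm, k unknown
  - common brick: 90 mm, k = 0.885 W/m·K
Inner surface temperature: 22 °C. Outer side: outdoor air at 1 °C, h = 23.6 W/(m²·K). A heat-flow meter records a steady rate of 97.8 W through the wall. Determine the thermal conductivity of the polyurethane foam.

k ≈ 0.0234 W/(m·K)

Model the wall as resistances in series:
R_cast iron = L/(kA) = 0.0029/(45.8×36.5) = 1.735×10^-6 K/W
R_common brick = L/(kA) = 0.09/(0.885×36.5) = 0.002786 K/W
R_outer film = 1/(h_o·A) = 1/(23.6×36.5) = 0.001161 K/W
Sum of known resistances R_other = 0.003949 K/W
Total R = ΔT/Q = 21/97.8 = 0.2147 K/W
R_polyurethane foam = R_total − R_other = 0.2108 K/W
k = L/(R·A) = 0.18/(0.2108×36.5)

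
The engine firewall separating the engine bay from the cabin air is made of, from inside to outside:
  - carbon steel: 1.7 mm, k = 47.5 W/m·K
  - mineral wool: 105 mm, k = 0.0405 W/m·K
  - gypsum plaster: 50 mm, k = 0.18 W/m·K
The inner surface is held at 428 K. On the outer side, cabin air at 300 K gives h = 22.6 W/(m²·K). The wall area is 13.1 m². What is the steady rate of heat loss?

Q ≈ 575 W

Thermal resistances in series:
R_carbon steel = L/(kA) = 0.0017/(47.5×13.1) = 2.732×10^-6 K/W
R_mineral wool = L/(kA) = 0.105/(0.0405×13.1) = 0.1979 K/W
R_gypsum plaster = L/(kA) = 0.05/(0.18×13.1) = 0.0212 K/W
R_outer film = 1/(h_o·A) = 1/(22.6×13.1) = 0.003378 K/W
R_total = 0.2225 K/W
Q = ΔT / R_total = 128 / 0.2225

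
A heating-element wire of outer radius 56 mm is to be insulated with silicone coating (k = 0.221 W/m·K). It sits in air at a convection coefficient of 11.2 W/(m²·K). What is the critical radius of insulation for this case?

r_cr ≈ 19.7 mm

For a cylinder r_cr = k/h = 0.221/11.2
r_cr = 19.7 mm; since the bare radius (56 mm) is above r_cr, any added insulation will reduce heat loss.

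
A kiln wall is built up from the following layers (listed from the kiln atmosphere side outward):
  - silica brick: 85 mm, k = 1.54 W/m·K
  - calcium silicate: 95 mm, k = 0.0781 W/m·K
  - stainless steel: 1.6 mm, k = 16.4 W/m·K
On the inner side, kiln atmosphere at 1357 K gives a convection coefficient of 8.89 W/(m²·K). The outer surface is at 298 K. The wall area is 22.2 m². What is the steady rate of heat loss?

Treating each layer as a thermal resistance in series:
R_inner film = 1/(h_i·A) = 1/(8.89×22.2) = 0.005067 K/W
R_silica brick = L/(kA) = 0.085/(1.54×22.2) = 0.002486 K/W
R_calcium silicate = L/(kA) = 0.095/(0.0781×22.2) = 0.05479 K/W
R_stainless steel = L/(kA) = 0.0016/(16.4×22.2) = 4.395×10^-6 K/W
R_total = 0.06235 K/W
Q = ΔT / R_total = 1059 / 0.06235

Q ≈ 17000 W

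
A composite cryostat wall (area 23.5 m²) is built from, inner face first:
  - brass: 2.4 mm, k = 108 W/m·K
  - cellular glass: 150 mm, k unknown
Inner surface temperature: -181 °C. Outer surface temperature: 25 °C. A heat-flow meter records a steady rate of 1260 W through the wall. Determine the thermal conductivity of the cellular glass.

k ≈ 0.039 W/(m·K)

Series thermal resistances:
R_brass = L/(kA) = 0.0024/(108×23.5) = 9.456×10^-7 K/W
Sum of known resistances R_other = 9.456×10^-7 K/W
Total R = ΔT/Q = 206/1260 = 0.1635 K/W
R_cellular glass = R_total − R_other = 0.1635 K/W
k = L/(R·A) = 0.15/(0.1635×23.5)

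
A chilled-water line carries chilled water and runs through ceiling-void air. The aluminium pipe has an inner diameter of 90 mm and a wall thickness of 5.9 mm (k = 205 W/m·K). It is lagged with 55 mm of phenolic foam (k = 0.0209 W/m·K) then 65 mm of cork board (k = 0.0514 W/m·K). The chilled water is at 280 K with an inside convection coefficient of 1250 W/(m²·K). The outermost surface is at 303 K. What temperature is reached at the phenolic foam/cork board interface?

Cylindrical conduction, so R = ln(r₂/r₁)/(2πkL) per layer, in series:
R_inner film = 1/(h_i·2πr₁L) = 1/(1250×2π×0.045×1) = 0.002829 K/W
R_aluminium pipe wall = ln(50.9/45)/(2π×205×1) = 9.565×10^-5 K/W
R_phenolic foam = ln(105.9/50.9)/(2π×0.0209×1) = 5.579 K/W
R_cork board = ln(170.9/105.9)/(2π×0.0514×1) = 1.482 K/W
R_total = 7.064 K/W
Q = ΔT/R_total = 23/7.064
Q = 3.26 W/m
T_interface = T_inner + Q·ΣR(inner→interface) = 280 + 3.26×5.582

T ≈ 298 K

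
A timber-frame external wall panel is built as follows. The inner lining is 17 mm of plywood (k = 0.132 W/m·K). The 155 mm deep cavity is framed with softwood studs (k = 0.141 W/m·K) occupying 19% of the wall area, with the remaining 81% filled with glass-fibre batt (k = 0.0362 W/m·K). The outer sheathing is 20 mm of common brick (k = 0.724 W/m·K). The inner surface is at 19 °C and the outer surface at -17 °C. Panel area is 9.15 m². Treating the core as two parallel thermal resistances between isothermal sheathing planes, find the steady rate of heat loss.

Sheathing layers in series; stud and cavity paths in parallel between them.
R_inner = 0.017/(0.132×9.15) = 0.01408 K/W
R_stud  = 0.155/(0.141×0.19×9.15) = 0.6323 K/W
R_cav   = 0.155/(0.0362×0.81×9.15) = 0.5777 K/W
1/R_core = 1/R_stud + 1/R_cav → R_core = 0.3019 K/W
R_outer = 0.02/(0.724×9.15) = 0.003019 K/W
R_total = 0.319 K/W
Q = ΔT/R_total = 36/0.319

Q ≈ 113 W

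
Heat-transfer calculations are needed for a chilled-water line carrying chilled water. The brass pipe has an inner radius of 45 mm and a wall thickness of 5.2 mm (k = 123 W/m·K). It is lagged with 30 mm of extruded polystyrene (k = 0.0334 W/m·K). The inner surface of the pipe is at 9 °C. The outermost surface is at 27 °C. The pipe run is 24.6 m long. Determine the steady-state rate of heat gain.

Q ≈ 198 W

Per-layer cylindrical resistances, series-summed:
R_brass pipe wall = ln(50.2/45)/(2π×123×24.6) = 5.752×10^-6 K/W
R_extruded polystyrene = ln(80.2/50.2)/(2π×0.0334×24.6) = 0.09075 K/W
R_total = 0.09076 K/W
Q = ΔT/R_total = 18/0.09076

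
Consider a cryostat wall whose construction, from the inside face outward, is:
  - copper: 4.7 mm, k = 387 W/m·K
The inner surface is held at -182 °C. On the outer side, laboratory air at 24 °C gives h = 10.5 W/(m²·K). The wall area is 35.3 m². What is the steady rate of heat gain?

Q ≈ 76300 W

Treating each layer as a thermal resistance in series:
R_copper = L/(kA) = 0.0047/(387×35.3) = 3.44×10^-7 K/W
R_outer film = 1/(h_o·A) = 1/(10.5×35.3) = 0.002698 K/W
R_total = 0.002698 K/W
Q = ΔT / R_total = 206 / 0.002698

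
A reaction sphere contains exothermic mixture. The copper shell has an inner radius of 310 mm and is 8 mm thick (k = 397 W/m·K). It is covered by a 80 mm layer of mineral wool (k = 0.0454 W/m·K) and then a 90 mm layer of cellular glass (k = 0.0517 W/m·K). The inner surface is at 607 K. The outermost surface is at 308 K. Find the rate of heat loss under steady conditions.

Spherical conduction: R = (1/r_in − 1/r_out)/(4πk) per layer; series-sum.
R_copper shell = (1/0.31 − 1/0.318)/(4π×397) = 1.627×10^-5 K/W
R_mineral wool = (1/0.318 − 1/0.398)/(4π×0.0454) = 1.108 K/W
R_cellular glass = (1/0.398 − 1/0.488)/(4π×0.0517) = 0.7132 K/W
R_total = 1.821 K/W
Q = ΔT/R_total = 299/1.821

Q ≈ 164 W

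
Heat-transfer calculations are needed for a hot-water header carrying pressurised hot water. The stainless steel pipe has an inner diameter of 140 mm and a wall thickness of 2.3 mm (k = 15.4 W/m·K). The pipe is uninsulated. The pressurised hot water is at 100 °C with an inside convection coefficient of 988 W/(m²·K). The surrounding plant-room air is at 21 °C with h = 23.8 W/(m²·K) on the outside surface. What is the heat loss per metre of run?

Per-layer cylindrical resistances, series-summed:
R_inner film = 1/(h_i·2πr₁L) = 1/(988×2π×0.07×1) = 0.002301 K/W
R_stainless steel pipe wall = ln(72.3/70)/(2π×15.4×1) = 3.341×10^-4 K/W
R_outer film = 1/(h_o·2πr_oL) = 1/(23.8×2π×0.0723×1) = 0.09249 K/W
R_total = 0.09513 K/W
Q = ΔT/R_total = 79/0.09513

q′ ≈ 830 W/m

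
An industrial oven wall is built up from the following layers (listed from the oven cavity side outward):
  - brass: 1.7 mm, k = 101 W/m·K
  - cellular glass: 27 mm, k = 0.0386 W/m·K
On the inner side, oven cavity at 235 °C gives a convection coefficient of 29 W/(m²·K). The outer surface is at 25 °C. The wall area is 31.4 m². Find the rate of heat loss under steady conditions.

Using the resistance-network approach (series):
R_inner film = 1/(h_i·A) = 1/(29×31.4) = 0.001098 K/W
R_brass = L/(kA) = 0.0017/(101×31.4) = 5.36×10^-7 K/W
R_cellular glass = L/(kA) = 0.027/(0.0386×31.4) = 0.02228 K/W
R_total = 0.02338 K/W
Q = ΔT / R_total = 210 / 0.02338

Q ≈ 8980 W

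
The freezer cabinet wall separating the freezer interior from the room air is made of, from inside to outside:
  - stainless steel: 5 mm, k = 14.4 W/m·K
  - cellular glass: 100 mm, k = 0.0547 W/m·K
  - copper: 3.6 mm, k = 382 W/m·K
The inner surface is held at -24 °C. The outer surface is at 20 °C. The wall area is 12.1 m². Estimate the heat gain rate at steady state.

Model the wall as resistances in series:
R_stainless steel = L/(kA) = 0.005/(14.4×12.1) = 2.87×10^-5 K/W
R_cellular glass = L/(kA) = 0.1/(0.0547×12.1) = 0.1511 K/W
R_copper = L/(kA) = 0.0036/(382×12.1) = 7.788×10^-7 K/W
R_total = 0.1511 K/W
Q = ΔT / R_total = 44 / 0.1511

Q ≈ 291 W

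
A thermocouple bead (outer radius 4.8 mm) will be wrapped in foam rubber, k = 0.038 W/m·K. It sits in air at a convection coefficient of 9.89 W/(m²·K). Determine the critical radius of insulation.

r_cr ≈ 7.68 mm

For a sphere r_cr = 2k/h = 2×0.038/9.89
r_cr = 7.68 mm; since the bare radius (4.8 mm) is below r_cr, adding a thin layer of insulation will *increase* heat loss.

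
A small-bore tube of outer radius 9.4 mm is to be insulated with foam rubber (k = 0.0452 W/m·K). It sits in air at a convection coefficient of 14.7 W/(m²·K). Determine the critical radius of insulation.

For a cylinder r_cr = k/h = 0.0452/14.7
r_cr = 3.07 mm; since the bare radius (9.4 mm) is above r_cr, any added insulation will reduce heat loss.

r_cr ≈ 3.07 mm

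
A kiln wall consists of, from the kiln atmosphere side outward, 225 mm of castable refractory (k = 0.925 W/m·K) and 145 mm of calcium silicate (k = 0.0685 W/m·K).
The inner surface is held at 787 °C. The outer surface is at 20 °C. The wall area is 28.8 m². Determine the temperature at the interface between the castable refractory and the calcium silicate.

T ≈ 708 °C

Series thermal resistances:
R_castable refractory = L/(kA) = 0.225/(0.925×28.8) = 0.008446 K/W
R_calcium silicate = L/(kA) = 0.145/(0.0685×28.8) = 0.0735 K/W
R_total = 0.08195 K/W;  Q = ΔT/R_total = 767/0.08195 = 9360 W
T_interface = T_inner − Q·ΣR(inner→interface) = 787 − 9360×0.008446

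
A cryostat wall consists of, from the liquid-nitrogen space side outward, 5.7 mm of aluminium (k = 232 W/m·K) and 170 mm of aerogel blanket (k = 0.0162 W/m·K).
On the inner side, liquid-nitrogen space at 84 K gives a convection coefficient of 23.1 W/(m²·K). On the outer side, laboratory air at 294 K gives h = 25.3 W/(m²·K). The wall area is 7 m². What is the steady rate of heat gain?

Q ≈ 139 W

Series thermal resistances:
R_inner film = 1/(h_i·A) = 1/(23.1×7) = 0.006184 K/W
R_aluminium = L/(kA) = 0.0057/(232×7) = 3.51×10^-6 K/W
R_aerogel blanket = L/(kA) = 0.17/(0.0162×7) = 1.499 K/W
R_outer film = 1/(h_o·A) = 1/(25.3×7) = 0.005647 K/W
R_total = 1.511 K/W
Q = ΔT / R_total = 210 / 1.511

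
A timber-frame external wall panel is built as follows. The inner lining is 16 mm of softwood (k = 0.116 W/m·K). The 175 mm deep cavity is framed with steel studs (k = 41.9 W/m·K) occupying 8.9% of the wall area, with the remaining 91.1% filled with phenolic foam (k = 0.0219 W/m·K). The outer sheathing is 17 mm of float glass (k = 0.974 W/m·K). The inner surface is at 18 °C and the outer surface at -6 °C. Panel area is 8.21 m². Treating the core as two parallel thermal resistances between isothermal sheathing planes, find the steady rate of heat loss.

Q ≈ 975 W

Sheathing layers in series; stud and cavity paths in parallel between them.
R_inner = 0.016/(0.116×8.21) = 0.0168 K/W
R_stud  = 0.175/(41.9×0.089×8.21) = 0.005716 K/W
R_cav   = 0.175/(0.0219×0.911×8.21) = 1.068 K/W
1/R_core = 1/R_stud + 1/R_cav → R_core = 0.005686 K/W
R_outer = 0.017/(0.974×8.21) = 0.002126 K/W
R_total = 0.02461 K/W
Q = ΔT/R_total = 24/0.02461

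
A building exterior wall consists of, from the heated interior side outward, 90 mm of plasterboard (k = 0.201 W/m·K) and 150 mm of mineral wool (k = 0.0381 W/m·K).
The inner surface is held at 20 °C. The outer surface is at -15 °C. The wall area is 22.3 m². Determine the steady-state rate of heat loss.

Series thermal resistances:
R_plasterboard = L/(kA) = 0.09/(0.201×22.3) = 0.02008 K/W
R_mineral wool = L/(kA) = 0.15/(0.0381×22.3) = 0.1765 K/W
R_total = 0.1966 K/W
Q = ΔT / R_total = 35 / 0.1966

Q ≈ 178 W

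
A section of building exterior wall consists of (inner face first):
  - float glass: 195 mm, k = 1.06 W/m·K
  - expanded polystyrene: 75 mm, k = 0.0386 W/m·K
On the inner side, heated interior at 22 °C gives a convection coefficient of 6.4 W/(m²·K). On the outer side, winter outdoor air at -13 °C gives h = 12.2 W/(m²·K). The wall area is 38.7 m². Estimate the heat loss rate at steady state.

Treating each layer as a thermal resistance in series:
R_inner film = 1/(h_i·A) = 1/(6.4×38.7) = 0.004037 K/W
R_float glass = L/(kA) = 0.195/(1.06×38.7) = 0.004754 K/W
R_expanded polystyrene = L/(kA) = 0.075/(0.0386×38.7) = 0.05021 K/W
R_outer film = 1/(h_o·A) = 1/(12.2×38.7) = 0.002118 K/W
R_total = 0.06112 K/W
Q = ΔT / R_total = 35 / 0.06112

Q ≈ 573 W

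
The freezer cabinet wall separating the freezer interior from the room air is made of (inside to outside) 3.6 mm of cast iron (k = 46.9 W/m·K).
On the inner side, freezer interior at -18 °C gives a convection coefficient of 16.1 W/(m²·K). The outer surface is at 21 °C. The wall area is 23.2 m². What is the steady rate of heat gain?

Q ≈ 14500 W

Treating each layer as a thermal resistance in series:
R_inner film = 1/(h_i·A) = 1/(16.1×23.2) = 0.002677 K/W
R_cast iron = L/(kA) = 0.0036/(46.9×23.2) = 3.309×10^-6 K/W
R_total = 0.002681 K/W
Q = ΔT / R_total = 39 / 0.002681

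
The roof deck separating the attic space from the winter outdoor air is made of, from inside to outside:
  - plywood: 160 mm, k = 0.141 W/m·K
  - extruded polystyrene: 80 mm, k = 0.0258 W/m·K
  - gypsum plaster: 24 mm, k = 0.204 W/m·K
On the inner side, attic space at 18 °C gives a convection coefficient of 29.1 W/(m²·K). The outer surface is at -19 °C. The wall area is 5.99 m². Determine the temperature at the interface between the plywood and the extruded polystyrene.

T ≈ 8.14 °C

Treating each layer as a thermal resistance in series:
R_inner film = 1/(h_i·A) = 1/(29.1×5.99) = 0.005737 K/W
R_plywood = L/(kA) = 0.16/(0.141×5.99) = 0.1894 K/W
R_extruded polystyrene = L/(kA) = 0.08/(0.0258×5.99) = 0.5177 K/W
R_gypsum plaster = L/(kA) = 0.024/(0.204×5.99) = 0.01964 K/W
R_total = 0.7325 K/W;  Q = ΔT/R_total = 37/0.7325 = 50.51 W
T_interface = T_inner − Q·ΣR(inner→interface) = 18 − 50.5×0.1952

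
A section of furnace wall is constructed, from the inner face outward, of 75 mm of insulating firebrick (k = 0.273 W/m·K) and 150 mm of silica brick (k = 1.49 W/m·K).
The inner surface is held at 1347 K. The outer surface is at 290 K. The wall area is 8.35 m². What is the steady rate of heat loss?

Q ≈ 23500 W

Model the wall as resistances in series:
R_insulating firebrick = L/(kA) = 0.075/(0.273×8.35) = 0.0329 K/W
R_silica brick = L/(kA) = 0.15/(1.49×8.35) = 0.01206 K/W
R_total = 0.04496 K/W
Q = ΔT / R_total = 1057 / 0.04496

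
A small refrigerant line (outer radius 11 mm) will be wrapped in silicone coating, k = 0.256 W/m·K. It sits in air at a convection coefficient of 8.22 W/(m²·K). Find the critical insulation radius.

For a cylinder r_cr = k/h = 0.256/8.22
r_cr = 31.1 mm; since the bare radius (11 mm) is below r_cr, adding a thin layer of insulation will *increase* heat loss.

r_cr ≈ 31.1 mm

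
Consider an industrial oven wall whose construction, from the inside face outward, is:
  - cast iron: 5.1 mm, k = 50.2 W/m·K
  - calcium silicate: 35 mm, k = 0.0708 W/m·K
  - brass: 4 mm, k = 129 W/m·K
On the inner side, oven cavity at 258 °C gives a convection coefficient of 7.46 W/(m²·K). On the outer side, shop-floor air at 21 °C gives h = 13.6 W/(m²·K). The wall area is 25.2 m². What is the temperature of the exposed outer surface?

T ≈ 45.8 °C

Using the resistance-network approach (series):
R_inner film = 1/(h_i·A) = 1/(7.46×25.2) = 0.005319 K/W
R_cast iron = L/(kA) = 0.0051/(50.2×25.2) = 4.031×10^-6 K/W
R_calcium silicate = L/(kA) = 0.035/(0.0708×25.2) = 0.01962 K/W
R_brass = L/(kA) = 0.004/(129×25.2) = 1.23×10^-6 K/W
R_outer film = 1/(h_o·A) = 1/(13.6×25.2) = 0.002918 K/W
R_total = 0.02786 K/W;  Q = ΔT/R_total = 237/0.02786 = 8507 W
T_interface = T_inner − Q·ΣR(inner→interface) = 258 − 8510×0.02494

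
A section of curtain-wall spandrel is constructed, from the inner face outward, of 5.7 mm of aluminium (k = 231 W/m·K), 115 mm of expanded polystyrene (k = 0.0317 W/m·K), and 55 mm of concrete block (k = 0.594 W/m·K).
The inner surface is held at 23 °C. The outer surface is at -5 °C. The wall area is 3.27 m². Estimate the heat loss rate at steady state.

Q ≈ 24.6 W

Treating each layer as a thermal resistance in series:
R_aluminium = L/(kA) = 0.0057/(231×3.27) = 7.546×10^-6 K/W
R_expanded polystyrene = L/(kA) = 0.115/(0.0317×3.27) = 1.109 K/W
R_concrete block = L/(kA) = 0.055/(0.594×3.27) = 0.02832 K/W
R_total = 1.138 K/W
Q = ΔT / R_total = 28 / 1.138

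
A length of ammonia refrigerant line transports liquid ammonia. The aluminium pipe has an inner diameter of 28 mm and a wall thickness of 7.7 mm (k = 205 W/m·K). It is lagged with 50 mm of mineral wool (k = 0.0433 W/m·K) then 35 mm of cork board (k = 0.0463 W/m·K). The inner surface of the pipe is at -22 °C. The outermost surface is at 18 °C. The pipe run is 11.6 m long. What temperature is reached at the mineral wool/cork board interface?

T ≈ 8.51 °C

Per-layer cylindrical resistances, series-summed:
R_aluminium pipe wall = ln(21.7/14)/(2π×205×11.6) = 2.933×10^-5 K/W
R_mineral wool = ln(71.7/21.7)/(2π×0.0433×11.6) = 0.3787 K/W
R_cork board = ln(106.7/71.7)/(2π×0.0463×11.6) = 0.1178 K/W
R_total = 0.4965 K/W
Q = ΔT/R_total = 40/0.4965
Q = 80.6 W
T_interface = T_inner + Q·ΣR(inner→interface) = -22 + 80.6×0.3787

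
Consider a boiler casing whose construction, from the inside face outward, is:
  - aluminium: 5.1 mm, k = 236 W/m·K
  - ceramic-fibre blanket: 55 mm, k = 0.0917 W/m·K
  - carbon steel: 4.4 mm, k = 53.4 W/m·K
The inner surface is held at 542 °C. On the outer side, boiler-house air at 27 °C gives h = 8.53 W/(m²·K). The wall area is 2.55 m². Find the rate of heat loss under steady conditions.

Q ≈ 1830 W

Using the resistance-network approach (series):
R_aluminium = L/(kA) = 0.0051/(236×2.55) = 8.475×10^-6 K/W
R_ceramic-fibre blanket = L/(kA) = 0.055/(0.0917×2.55) = 0.2352 K/W
R_carbon steel = L/(kA) = 0.0044/(53.4×2.55) = 3.231×10^-5 K/W
R_outer film = 1/(h_o·A) = 1/(8.53×2.55) = 0.04597 K/W
R_total = 0.2812 K/W
Q = ΔT / R_total = 515 / 0.2812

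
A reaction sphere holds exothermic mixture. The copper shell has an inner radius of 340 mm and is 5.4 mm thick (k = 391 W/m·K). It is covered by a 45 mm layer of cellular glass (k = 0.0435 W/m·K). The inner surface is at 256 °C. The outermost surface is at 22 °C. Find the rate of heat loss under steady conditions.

Q ≈ 383 W

Radial (spherical) resistances in series:
R_copper shell = (1/0.34 − 1/0.3454)/(4π×391) = 9.358×10^-6 K/W
R_cellular glass = (1/0.3454 − 1/0.3904)/(4π×0.0435) = 0.6105 K/W
R_total = 0.6105 K/W
Q = ΔT/R_total = 234/0.6105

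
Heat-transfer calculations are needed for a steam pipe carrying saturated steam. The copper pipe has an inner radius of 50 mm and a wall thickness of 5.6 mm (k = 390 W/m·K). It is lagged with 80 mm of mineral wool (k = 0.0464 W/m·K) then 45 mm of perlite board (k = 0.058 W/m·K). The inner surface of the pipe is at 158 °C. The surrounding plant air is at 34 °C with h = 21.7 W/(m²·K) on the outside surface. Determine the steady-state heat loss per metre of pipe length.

Per-layer cylindrical resistances, series-summed:
R_copper pipe wall = ln(55.6/50)/(2π×390×1) = 4.332×10^-5 K/W
R_mineral wool = ln(135.6/55.6)/(2π×0.0464×1) = 3.058 K/W
R_perlite board = ln(180.6/135.6)/(2π×0.058×1) = 0.7864 K/W
R_outer film = 1/(h_o·2πr_oL) = 1/(21.7×2π×0.1806×1) = 0.04061 K/W
R_total = 3.885 K/W
Q = ΔT/R_total = 124/3.885

q′ ≈ 31.9 W/m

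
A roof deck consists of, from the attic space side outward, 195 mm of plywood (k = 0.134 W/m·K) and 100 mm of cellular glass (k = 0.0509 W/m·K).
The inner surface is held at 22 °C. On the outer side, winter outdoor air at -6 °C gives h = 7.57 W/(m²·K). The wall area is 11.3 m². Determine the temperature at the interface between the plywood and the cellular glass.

Model the wall as resistances in series:
R_plywood = L/(kA) = 0.195/(0.134×11.3) = 0.1288 K/W
R_cellular glass = L/(kA) = 0.1/(0.0509×11.3) = 0.1739 K/W
R_outer film = 1/(h_o·A) = 1/(7.57×11.3) = 0.01169 K/W
R_total = 0.3143 K/W;  Q = ΔT/R_total = 28/0.3143 = 89.08 W
T_interface = T_inner − Q·ΣR(inner→interface) = 22 − 89.1×0.1288

T ≈ 10.5 °C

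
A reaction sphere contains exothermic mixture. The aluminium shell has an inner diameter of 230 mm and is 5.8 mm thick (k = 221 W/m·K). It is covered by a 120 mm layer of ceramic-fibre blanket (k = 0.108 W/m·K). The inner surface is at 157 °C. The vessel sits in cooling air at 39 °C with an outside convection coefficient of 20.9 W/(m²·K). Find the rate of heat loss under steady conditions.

Radial (spherical) resistances in series:
R_aluminium shell = (1/0.115 − 1/0.1208)/(4π×221) = 1.503×10^-4 K/W
R_ceramic-fibre blanket = (1/0.1208 − 1/0.2408)/(4π×0.108) = 3.04 K/W
R_outer film = 1/(h·4πr_o²) = 1/(20.9×4π×0.2408²) = 0.06566 K/W
R_total = 3.105 K/W
Q = ΔT/R_total = 118/3.105

Q ≈ 38 W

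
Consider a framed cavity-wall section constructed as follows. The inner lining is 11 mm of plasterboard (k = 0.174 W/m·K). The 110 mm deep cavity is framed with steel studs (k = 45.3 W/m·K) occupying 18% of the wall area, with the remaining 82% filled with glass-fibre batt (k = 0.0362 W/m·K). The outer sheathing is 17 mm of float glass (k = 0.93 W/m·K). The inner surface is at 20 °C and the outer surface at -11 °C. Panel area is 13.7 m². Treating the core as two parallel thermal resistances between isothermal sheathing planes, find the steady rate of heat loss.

Sheathing layers in series; stud and cavity paths in parallel between them.
R_inner = 0.011/(0.174×13.7) = 0.004614 K/W
R_stud  = 0.11/(45.3×0.18×13.7) = 9.847×10^-4 K/W
R_cav   = 0.11/(0.0362×0.82×13.7) = 0.2705 K/W
1/R_core = 1/R_stud + 1/R_cav → R_core = 9.811×10^-4 K/W
R_outer = 0.017/(0.93×13.7) = 0.001334 K/W
R_total = 0.00693 K/W
Q = ΔT/R_total = 31/0.00693

Q ≈ 4470 W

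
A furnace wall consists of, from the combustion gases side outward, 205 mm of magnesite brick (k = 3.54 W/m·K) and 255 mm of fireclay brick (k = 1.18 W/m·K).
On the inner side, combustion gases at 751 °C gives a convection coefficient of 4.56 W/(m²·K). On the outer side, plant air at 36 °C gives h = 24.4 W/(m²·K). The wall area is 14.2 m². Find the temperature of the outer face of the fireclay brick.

Using the resistance-network approach (series):
R_inner film = 1/(h_i·A) = 1/(4.56×14.2) = 0.01544 K/W
R_magnesite brick = L/(kA) = 0.205/(3.54×14.2) = 0.004078 K/W
R_fireclay brick = L/(kA) = 0.255/(1.18×14.2) = 0.01522 K/W
R_outer film = 1/(h_o·A) = 1/(24.4×14.2) = 0.002886 K/W
R_total = 0.03763 K/W;  Q = ΔT/R_total = 715/0.03763 = 19000 W
T_interface = T_inner − Q·ΣR(inner→interface) = 751 − 19000×0.03474

T ≈ 90.8 °C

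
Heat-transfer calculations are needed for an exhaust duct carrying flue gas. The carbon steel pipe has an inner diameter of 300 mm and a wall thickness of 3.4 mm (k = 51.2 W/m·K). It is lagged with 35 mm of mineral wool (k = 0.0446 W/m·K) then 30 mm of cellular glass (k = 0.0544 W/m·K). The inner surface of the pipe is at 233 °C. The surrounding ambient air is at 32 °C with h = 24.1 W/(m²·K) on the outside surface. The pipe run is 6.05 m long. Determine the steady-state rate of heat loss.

For a radial system each layer contributes R = ln(r_out/r_in)/(2πkL); films add R = 1/(hA).
R_carbon steel pipe wall = ln(153.4/150)/(2π×51.2×6.05) = 1.152×10^-5 K/W
R_mineral wool = ln(188.4/153.4)/(2π×0.0446×6.05) = 0.1212 K/W
R_cellular glass = ln(218.4/188.4)/(2π×0.0544×6.05) = 0.07145 K/W
R_outer film = 1/(h_o·2πr_oL) = 1/(24.1×2π×0.2184×6.05) = 0.004998 K/W
R_total = 0.1977 K/W
Q = ΔT/R_total = 201/0.1977

Q ≈ 1020 W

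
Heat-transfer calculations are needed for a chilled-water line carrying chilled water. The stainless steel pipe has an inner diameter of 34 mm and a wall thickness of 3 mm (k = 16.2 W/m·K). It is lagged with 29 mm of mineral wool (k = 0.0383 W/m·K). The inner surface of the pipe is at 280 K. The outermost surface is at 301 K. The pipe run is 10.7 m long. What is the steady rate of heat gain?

For a radial system each layer contributes R = ln(r_out/r_in)/(2πkL); films add R = 1/(hA).
R_stainless steel pipe wall = ln(20/17)/(2π×16.2×10.7) = 1.492×10^-4 K/W
R_mineral wool = ln(49/20)/(2π×0.0383×10.7) = 0.348 K/W
R_total = 0.3482 K/W
Q = ΔT/R_total = 21/0.3482

Q ≈ 60.3 W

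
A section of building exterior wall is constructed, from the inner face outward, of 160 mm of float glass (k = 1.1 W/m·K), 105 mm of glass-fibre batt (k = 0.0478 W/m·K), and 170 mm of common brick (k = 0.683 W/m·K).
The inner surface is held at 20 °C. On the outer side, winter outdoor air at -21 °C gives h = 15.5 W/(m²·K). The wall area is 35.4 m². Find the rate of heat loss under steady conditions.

Q ≈ 547 W

Series thermal resistances:
R_float glass = L/(kA) = 0.16/(1.1×35.4) = 0.004109 K/W
R_glass-fibre batt = L/(kA) = 0.105/(0.0478×35.4) = 0.06205 K/W
R_common brick = L/(kA) = 0.17/(0.683×35.4) = 0.007031 K/W
R_outer film = 1/(h_o·A) = 1/(15.5×35.4) = 0.001822 K/W
R_total = 0.07501 K/W
Q = ΔT / R_total = 41 / 0.07501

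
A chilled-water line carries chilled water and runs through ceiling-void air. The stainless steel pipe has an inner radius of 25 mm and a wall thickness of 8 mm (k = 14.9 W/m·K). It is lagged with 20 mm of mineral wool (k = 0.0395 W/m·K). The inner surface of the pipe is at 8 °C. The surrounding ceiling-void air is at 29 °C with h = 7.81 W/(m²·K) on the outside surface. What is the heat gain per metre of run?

Radial resistances (cylindrical: R_cond = ln(r_o/r_i)/(2πkL), R_conv = 1/(h·2πrL)):
R_stainless steel pipe wall = ln(33/25)/(2π×14.9×1) = 0.002966 K/W
R_mineral wool = ln(53/33)/(2π×0.0395×1) = 1.909 K/W
R_outer film = 1/(h_o·2πr_oL) = 1/(7.81×2π×0.053×1) = 0.3845 K/W
R_total = 2.296 K/W
Q = ΔT/R_total = 21/2.296

q′ ≈ 9.14 W/m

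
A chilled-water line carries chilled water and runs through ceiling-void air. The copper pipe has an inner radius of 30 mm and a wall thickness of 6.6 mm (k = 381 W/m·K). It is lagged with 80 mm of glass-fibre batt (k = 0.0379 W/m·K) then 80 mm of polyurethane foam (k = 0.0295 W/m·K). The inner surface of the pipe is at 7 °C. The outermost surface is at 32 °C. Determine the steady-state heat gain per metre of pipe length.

q′ ≈ 3.25 W/m

Per-layer cylindrical resistances, series-summed:
R_copper pipe wall = ln(36.6/30)/(2π×381×1) = 8.307×10^-5 K/W
R_glass-fibre batt = ln(116.6/36.6)/(2π×0.0379×1) = 4.866 K/W
R_polyurethane foam = ln(196.6/116.6)/(2π×0.0295×1) = 2.819 K/W
R_total = 7.684 K/W
Q = ΔT/R_total = 25/7.684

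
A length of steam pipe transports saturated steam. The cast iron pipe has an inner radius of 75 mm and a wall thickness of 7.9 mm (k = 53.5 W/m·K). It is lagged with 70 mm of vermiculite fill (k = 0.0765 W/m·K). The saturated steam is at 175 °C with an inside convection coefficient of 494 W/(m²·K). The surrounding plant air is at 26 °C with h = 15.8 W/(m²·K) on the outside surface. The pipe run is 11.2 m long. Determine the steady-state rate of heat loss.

Q ≈ 1240 W

Per-layer cylindrical resistances, series-summed:
R_inner film = 1/(h_i·2πr₁L) = 1/(494×2π×0.075×11.2) = 3.835×10^-4 K/W
R_cast iron pipe wall = ln(82.9/75)/(2π×53.5×11.2) = 2.66×10^-5 K/W
R_vermiculite fill = ln(152.9/82.9)/(2π×0.0765×11.2) = 0.1137 K/W
R_outer film = 1/(h_o·2πr_oL) = 1/(15.8×2π×0.1529×11.2) = 0.005882 K/W
R_total = 0.12 K/W
Q = ΔT/R_total = 149/0.12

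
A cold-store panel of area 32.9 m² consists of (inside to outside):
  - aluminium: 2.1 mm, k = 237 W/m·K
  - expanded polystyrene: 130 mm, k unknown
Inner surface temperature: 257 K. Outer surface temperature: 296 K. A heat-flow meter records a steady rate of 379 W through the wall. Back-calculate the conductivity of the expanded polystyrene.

Thermal resistances in series:
R_aluminium = L/(kA) = 0.0021/(237×32.9) = 2.693×10^-7 K/W
Sum of known resistances R_other = 2.693×10^-7 K/W
Total R = ΔT/Q = 39/379 = 0.1029 K/W
R_expanded polystyrene = R_total − R_other = 0.1029 K/W
k = L/(R·A) = 0.13/(0.1029×32.9)

k ≈ 0.0384 W/(m·K)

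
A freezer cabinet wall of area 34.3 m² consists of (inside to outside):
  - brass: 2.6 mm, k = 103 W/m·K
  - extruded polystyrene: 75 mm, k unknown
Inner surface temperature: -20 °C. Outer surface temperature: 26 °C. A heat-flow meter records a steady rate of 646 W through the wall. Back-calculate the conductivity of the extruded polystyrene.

Model the wall as resistances in series:
R_brass = L/(kA) = 0.0026/(103×34.3) = 7.359×10^-7 K/W
Sum of known resistances R_other = 7.359×10^-7 K/W
Total R = ΔT/Q = 46/646 = 0.07121 K/W
R_extruded polystyrene = R_total − R_other = 0.07121 K/W
k = L/(R·A) = 0.075/(0.07121×34.3)

k ≈ 0.0307 W/(m·K)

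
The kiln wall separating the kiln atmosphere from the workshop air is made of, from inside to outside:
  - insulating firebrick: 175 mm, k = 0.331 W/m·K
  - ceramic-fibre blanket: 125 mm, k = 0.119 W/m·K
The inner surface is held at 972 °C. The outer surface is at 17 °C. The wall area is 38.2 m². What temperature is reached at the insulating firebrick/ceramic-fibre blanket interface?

T ≈ 652 °C

Series thermal resistances:
R_insulating firebrick = L/(kA) = 0.175/(0.331×38.2) = 0.01384 K/W
R_ceramic-fibre blanket = L/(kA) = 0.125/(0.119×38.2) = 0.0275 K/W
R_total = 0.04134 K/W;  Q = ΔT/R_total = 955/0.04134 = 23100 W
T_interface = T_inner − Q·ΣR(inner→interface) = 972 − 23100×0.01384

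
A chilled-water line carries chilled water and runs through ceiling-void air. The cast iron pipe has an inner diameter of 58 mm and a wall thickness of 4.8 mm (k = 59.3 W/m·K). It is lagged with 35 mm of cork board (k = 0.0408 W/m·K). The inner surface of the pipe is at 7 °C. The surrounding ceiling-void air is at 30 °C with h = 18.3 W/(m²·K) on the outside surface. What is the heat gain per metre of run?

Cylindrical conduction, so R = ln(r₂/r₁)/(2πkL) per layer, in series:
R_cast iron pipe wall = ln(33.8/29)/(2π×59.3×1) = 4.111×10^-4 K/W
R_cork board = ln(68.8/33.8)/(2π×0.0408×1) = 2.773 K/W
R_outer film = 1/(h_o·2πr_oL) = 1/(18.3×2π×0.0688×1) = 0.1264 K/W
R_total = 2.899 K/W
Q = ΔT/R_total = 23/2.899

q′ ≈ 7.93 W/m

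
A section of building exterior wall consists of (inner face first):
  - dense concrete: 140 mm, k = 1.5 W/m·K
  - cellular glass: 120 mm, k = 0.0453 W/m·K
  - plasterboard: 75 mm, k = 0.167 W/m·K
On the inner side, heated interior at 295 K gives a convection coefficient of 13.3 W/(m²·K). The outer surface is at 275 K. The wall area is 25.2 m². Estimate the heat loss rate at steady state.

Treating each layer as a thermal resistance in series:
R_inner film = 1/(h_i·A) = 1/(13.3×25.2) = 0.002984 K/W
R_dense concrete = L/(kA) = 0.14/(1.5×25.2) = 0.003704 K/W
R_cellular glass = L/(kA) = 0.12/(0.0453×25.2) = 0.1051 K/W
R_plasterboard = L/(kA) = 0.075/(0.167×25.2) = 0.01782 K/W
R_total = 0.1296 K/W
Q = ΔT / R_total = 20 / 0.1296

Q ≈ 154 W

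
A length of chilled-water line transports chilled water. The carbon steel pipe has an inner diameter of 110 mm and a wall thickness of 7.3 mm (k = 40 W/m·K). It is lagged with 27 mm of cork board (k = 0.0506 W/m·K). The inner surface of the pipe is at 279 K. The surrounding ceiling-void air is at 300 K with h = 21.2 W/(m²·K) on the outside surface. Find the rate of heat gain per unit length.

Cylindrical conduction, so R = ln(r₂/r₁)/(2πkL) per layer, in series:
R_carbon steel pipe wall = ln(62.3/55)/(2π×40×1) = 4.959×10^-4 K/W
R_cork board = ln(89.3/62.3)/(2π×0.0506×1) = 1.132 K/W
R_outer film = 1/(h_o·2πr_oL) = 1/(21.2×2π×0.0893×1) = 0.08407 K/W
R_total = 1.217 K/W
Q = ΔT/R_total = 21/1.217

q′ ≈ 17.3 W/m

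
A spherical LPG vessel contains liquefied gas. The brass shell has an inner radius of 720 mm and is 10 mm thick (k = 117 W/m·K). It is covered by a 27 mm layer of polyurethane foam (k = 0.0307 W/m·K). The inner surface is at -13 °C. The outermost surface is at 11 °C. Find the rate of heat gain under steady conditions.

For a spherical shell R = (1/r₁ − 1/r₂)/(4πk); film R = 1/(h·4πr²). In series:
R_brass shell = (1/0.72 − 1/0.73)/(4π×117) = 1.294×10^-5 K/W
R_polyurethane foam = (1/0.73 − 1/0.757)/(4π×0.0307) = 0.1266 K/W
R_total = 0.1267 K/W
Q = ΔT/R_total = 24/0.1267

Q ≈ 189 W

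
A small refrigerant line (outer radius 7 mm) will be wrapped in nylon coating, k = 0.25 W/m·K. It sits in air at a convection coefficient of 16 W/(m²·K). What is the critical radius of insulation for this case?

For a cylinder r_cr = k/h = 0.25/16
r_cr = 15.6 mm; since the bare radius (7 mm) is below r_cr, adding a thin layer of insulation will *increase* heat loss.

r_cr ≈ 15.6 mm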